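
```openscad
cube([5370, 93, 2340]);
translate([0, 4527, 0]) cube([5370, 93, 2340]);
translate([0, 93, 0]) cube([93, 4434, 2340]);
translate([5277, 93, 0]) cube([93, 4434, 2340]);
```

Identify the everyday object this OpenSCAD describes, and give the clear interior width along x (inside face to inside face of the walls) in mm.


A house (or room) frame. The interior width is 5184 mm.

Four 2340 mm walls enclosing a rectangle with no floor or roof — a room or house frame. Outside width is 5370 mm and wall thickness is 93 mm, so the interior width is 5370 − 2 × 93 = 5184 mm.


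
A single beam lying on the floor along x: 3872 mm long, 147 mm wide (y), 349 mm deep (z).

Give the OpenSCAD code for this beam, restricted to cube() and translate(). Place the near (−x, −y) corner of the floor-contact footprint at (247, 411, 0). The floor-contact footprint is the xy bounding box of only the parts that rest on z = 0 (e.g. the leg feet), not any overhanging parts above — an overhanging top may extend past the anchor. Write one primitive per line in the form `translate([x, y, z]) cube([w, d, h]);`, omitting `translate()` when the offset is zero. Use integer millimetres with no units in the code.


translate([247, 411, 0]) cube([3872, 147, 349]);


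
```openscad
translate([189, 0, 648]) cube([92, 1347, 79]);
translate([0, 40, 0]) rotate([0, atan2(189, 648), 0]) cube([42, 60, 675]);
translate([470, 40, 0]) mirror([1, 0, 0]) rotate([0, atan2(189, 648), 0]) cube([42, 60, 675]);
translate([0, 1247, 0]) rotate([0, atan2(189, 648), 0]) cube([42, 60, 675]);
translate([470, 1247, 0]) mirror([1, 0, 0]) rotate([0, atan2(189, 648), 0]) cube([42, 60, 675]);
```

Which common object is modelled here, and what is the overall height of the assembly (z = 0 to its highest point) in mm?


A sawhorse. The overall height is 727 mm.

A beam across two mirrored pairs of raked legs — a sawhorse. The beam's underside is at z = 648 (matching the legs' vertical rise in atan2(189, 648)) and the beam is 79 mm tall, so its top is at 648 + 79 = 727 mm. The raked legs top out at the beam's underside, so that is the highest point.


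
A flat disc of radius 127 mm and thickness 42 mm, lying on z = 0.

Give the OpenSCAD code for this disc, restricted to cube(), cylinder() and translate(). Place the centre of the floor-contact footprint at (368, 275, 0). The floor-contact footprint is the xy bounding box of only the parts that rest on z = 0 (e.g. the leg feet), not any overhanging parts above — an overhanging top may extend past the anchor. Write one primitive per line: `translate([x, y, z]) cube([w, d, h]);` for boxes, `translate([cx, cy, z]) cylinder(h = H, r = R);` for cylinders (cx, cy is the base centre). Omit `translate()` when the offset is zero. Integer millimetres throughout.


translate([368, 275, 0]) cylinder(h = 42, r = 127);


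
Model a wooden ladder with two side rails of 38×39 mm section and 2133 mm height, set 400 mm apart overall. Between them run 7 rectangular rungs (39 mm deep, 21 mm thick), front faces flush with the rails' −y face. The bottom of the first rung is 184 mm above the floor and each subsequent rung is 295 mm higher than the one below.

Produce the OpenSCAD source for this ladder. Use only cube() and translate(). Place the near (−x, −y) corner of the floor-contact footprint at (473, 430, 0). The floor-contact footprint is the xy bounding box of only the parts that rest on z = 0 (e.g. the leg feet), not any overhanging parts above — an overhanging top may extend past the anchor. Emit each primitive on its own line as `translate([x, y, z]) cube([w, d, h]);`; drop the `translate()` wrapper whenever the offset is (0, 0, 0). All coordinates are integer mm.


translate([473, 430, 0]) cube([38, 39, 2133]);
translate([835, 430, 0]) cube([38, 39, 2133]);
translate([511, 430, 184]) cube([324, 39, 21]);
translate([511, 430, 479]) cube([324, 39, 21]);
translate([511, 430, 774]) cube([324, 39, 21]);
translate([511, 430, 1069]) cube([324, 39, 21]);
translate([511, 430, 1364]) cube([324, 39, 21]);
translate([511, 430, 1659]) cube([324, 39, 21]);
translate([511, 430, 1954]) cube([324, 39, 21]);


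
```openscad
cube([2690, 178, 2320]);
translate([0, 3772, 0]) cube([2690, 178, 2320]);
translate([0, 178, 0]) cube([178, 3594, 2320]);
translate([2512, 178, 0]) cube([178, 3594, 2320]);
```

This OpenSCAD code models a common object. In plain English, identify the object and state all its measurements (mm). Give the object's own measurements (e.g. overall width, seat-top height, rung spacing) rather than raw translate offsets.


The wall frame of a small rectangular building: four walls, each 2320 mm tall and 178 mm thick, enclosing a footprint 2690 mm (x) by 3950 mm (y) outside-to-outside, with no floor or roof. The front and back walls (the −y and +y sides) span the full width; the two side walls fit between them.


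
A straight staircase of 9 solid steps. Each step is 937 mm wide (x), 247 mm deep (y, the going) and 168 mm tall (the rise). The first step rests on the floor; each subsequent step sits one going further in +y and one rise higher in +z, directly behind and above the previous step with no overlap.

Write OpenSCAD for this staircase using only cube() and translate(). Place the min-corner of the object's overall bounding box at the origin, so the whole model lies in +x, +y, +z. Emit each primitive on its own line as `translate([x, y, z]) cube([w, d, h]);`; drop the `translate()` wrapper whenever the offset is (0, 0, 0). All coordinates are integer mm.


cube([937, 247, 168]);
translate([0, 247, 168]) cube([937, 247, 168]);
translate([0, 494, 336]) cube([937, 247, 168]);
translate([0, 741, 504]) cube([937, 247, 168]);
translate([0, 988, 672]) cube([937, 247, 168]);
translate([0, 1235, 840]) cube([937, 247, 168]);
translate([0, 1482, 1008]) cube([937, 247, 168]);
translate([0, 1729, 1176]) cube([937, 247, 168]);
translate([0, 1976, 1344]) cube([937, 247, 168]);


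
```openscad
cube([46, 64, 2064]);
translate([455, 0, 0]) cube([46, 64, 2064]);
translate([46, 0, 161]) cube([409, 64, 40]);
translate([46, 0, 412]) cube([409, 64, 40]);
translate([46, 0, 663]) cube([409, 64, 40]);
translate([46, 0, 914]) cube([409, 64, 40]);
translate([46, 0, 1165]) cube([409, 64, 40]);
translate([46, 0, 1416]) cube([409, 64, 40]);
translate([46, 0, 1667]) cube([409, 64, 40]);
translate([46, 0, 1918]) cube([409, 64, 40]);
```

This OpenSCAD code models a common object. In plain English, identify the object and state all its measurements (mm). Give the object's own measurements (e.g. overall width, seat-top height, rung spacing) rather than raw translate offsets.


A straight ladder. Two 46×64 mm vertical rails, 2064 mm tall, stand 501 mm apart (outside-to-outside) with their front faces coplanar on the −y side. 8 rungs, each 64 mm deep and 40 mm tall, span between the inner faces of the rails, front faces flush with the rails. The lowest rung's underside is at z = 161 mm and rungs are spaced 251 mm apart (underside to underside).


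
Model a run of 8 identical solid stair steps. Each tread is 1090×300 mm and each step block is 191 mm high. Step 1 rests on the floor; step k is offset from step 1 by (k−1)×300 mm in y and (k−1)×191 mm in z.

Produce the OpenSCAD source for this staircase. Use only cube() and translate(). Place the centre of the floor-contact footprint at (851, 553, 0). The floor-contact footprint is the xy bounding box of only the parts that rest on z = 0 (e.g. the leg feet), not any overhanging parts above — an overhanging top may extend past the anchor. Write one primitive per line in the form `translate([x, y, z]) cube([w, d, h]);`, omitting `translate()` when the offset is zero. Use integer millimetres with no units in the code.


translate([306, 403, 0]) cube([1090, 300, 191]);
translate([306, 703, 191]) cube([1090, 300, 191]);
translate([306, 1003, 382]) cube([1090, 300, 191]);
translate([306, 1303, 573]) cube([1090, 300, 191]);
translate([306, 1603, 764]) cube([1090, 300, 191]);
translate([306, 1903, 955]) cube([1090, 300, 191]);
translate([306, 2203, 1146]) cube([1090, 300, 191]);
translate([306, 2503, 1337]) cube([1090, 300, 191]);


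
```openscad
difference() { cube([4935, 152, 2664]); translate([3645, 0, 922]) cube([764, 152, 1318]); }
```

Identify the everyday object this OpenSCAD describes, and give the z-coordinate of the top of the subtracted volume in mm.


A wall with a window opening. The window head height is 2240 mm.

A wall with a rectangular opening subtracted — a window. Sill at z = 922, opening 1318 mm tall, so the head is at 922 + 1318 = 2240 mm.


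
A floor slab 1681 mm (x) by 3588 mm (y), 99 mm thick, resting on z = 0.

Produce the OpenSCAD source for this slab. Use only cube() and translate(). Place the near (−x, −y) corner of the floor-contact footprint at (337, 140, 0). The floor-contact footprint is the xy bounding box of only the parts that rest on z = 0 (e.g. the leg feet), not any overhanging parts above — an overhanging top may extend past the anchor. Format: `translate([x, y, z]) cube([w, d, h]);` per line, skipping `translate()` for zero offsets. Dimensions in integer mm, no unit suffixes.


translate([337, 140, 0]) cube([1681, 3588, 99]);


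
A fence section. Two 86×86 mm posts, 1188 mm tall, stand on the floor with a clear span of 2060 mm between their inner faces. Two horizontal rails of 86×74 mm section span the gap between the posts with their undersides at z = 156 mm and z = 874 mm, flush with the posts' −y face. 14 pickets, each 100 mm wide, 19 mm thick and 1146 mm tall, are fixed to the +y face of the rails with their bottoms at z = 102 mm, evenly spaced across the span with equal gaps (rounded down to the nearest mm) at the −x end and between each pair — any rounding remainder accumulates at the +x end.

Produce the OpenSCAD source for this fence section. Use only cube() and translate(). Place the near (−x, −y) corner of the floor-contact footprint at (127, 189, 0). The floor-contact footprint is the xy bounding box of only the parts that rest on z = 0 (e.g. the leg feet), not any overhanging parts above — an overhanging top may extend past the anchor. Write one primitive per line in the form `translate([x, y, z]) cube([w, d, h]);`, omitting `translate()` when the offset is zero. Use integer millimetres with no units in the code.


translate([127, 189, 0]) cube([86, 86, 1188]);
translate([2273, 189, 0]) cube([86, 86, 1188]);
translate([213, 189, 156]) cube([2060, 86, 74]);
translate([213, 189, 874]) cube([2060, 86, 74]);
translate([257, 275, 102]) cube([100, 19, 1146]);
translate([401, 275, 102]) cube([100, 19, 1146]);
translate([545, 275, 102]) cube([100, 19, 1146]);
translate([689, 275, 102]) cube([100, 19, 1146]);
translate([833, 275, 102]) cube([100, 19, 1146]);
translate([977, 275, 102]) cube([100, 19, 1146]);
translate([1121, 275, 102]) cube([100, 19, 1146]);
translate([1265, 275, 102]) cube([100, 19, 1146]);
translate([1409, 275, 102]) cube([100, 19, 1146]);
translate([1553, 275, 102]) cube([100, 19, 1146]);
translate([1697, 275, 102]) cube([100, 19, 1146]);
translate([1841, 275, 102]) cube([100, 19, 1146]);
translate([1985, 275, 102]) cube([100, 19, 1146]);
translate([2129, 275, 102]) cube([100, 19, 1146]);


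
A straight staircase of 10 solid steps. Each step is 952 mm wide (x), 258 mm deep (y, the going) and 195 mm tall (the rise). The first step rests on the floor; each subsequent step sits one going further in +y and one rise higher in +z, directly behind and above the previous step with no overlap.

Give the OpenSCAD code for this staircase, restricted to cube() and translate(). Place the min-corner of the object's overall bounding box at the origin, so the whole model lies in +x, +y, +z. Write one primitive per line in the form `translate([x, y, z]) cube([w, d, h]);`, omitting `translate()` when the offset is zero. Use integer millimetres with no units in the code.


cube([952, 258, 195]);
translate([0, 258, 195]) cube([952, 258, 195]);
translate([0, 516, 390]) cube([952, 258, 195]);
translate([0, 774, 585]) cube([952, 258, 195]);
translate([0, 1032, 780]) cube([952, 258, 195]);
translate([0, 1290, 975]) cube([952, 258, 195]);
translate([0, 1548, 1170]) cube([952, 258, 195]);
translate([0, 1806, 1365]) cube([952, 258, 195]);
translate([0, 2064, 1560]) cube([952, 258, 195]);
translate([0, 2322, 1755]) cube([952, 258, 195]);


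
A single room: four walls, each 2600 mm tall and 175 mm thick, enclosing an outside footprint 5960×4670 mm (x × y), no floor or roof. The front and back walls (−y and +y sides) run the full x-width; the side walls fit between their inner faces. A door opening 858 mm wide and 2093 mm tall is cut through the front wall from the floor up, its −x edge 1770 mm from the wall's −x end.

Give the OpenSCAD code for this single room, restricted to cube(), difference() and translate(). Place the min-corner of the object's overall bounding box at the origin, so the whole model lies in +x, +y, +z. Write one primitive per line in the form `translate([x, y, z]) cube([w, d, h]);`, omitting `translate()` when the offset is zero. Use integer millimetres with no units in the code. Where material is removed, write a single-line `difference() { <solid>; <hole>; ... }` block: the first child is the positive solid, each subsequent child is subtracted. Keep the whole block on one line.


difference() { cube([5960, 175, 2600]); translate([1770, 0, 0]) cube([858, 175, 2093]); }
translate([0, 4495, 0]) cube([5960, 175, 2600]);
translate([0, 175, 0]) cube([175, 4320, 2600]);
translate([5785, 175, 0]) cube([175, 4320, 2600]);


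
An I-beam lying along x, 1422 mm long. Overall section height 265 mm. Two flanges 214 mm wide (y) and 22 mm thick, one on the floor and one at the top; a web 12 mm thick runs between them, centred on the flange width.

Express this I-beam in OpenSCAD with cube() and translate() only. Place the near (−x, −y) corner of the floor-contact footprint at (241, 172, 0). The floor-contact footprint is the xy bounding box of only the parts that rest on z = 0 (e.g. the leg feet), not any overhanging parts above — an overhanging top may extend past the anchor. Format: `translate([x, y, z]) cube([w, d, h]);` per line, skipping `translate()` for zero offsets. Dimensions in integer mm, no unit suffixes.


translate([241, 172, 0]) cube([1422, 214, 22]);
translate([241, 273, 22]) cube([1422, 12, 221]);
translate([241, 172, 243]) cube([1422, 214, 22]);


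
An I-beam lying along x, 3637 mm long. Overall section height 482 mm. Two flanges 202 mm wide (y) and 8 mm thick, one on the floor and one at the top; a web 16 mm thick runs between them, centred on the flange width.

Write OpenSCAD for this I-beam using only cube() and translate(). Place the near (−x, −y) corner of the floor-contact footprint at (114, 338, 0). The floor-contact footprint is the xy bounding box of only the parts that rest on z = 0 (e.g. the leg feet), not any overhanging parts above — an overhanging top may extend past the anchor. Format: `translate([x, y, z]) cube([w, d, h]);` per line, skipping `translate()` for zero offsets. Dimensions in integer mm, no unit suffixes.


translate([114, 338, 0]) cube([3637, 202, 8]);
translate([114, 431, 8]) cube([3637, 16, 466]);
translate([114, 338, 474]) cube([3637, 202, 8]);


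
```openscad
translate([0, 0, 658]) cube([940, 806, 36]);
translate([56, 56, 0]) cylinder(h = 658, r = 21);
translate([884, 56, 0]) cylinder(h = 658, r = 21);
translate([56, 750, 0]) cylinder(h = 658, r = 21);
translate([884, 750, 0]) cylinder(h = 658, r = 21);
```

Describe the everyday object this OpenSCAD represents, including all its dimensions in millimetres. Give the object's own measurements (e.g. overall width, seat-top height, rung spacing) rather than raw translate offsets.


A table: top 940 mm (x) × 806 mm (y), 36 mm thick, upper face at z = 694 mm, on four round legs of 42 mm diameter, each leg's bounding box inset 35 mm from the nearest pair of top edges from z = 0 to the bottom of the top.


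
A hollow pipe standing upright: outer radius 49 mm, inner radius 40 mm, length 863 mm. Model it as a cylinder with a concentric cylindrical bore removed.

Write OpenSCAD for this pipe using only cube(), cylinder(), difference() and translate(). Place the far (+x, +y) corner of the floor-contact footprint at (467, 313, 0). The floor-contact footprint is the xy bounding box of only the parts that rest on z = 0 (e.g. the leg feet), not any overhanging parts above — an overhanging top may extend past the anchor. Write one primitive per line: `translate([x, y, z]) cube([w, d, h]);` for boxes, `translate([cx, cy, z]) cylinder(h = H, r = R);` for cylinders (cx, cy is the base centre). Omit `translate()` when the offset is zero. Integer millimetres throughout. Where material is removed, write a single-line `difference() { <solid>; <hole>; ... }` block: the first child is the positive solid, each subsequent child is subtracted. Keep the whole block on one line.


difference() { translate([418, 264, 0]) cylinder(h = 863, r = 49); translate([418, 264, 0]) cylinder(h = 863, r = 40); }


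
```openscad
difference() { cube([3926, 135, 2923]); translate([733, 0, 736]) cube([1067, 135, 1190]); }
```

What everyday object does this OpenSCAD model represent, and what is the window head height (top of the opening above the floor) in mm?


A wall with a window opening. The window head height is 1926 mm.

A wall with a rectangular opening subtracted — a window. Sill at z = 736, opening 1190 mm tall, so the head is at 736 + 1190 = 1926 mm.


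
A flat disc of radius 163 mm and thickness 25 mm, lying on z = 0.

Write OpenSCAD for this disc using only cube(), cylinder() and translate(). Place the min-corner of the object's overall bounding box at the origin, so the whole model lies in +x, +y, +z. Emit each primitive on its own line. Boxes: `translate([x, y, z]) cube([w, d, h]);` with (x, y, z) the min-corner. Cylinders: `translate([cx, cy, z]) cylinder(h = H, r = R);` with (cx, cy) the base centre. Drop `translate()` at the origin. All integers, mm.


translate([163, 163, 0]) cylinder(h = 25, r = 163);


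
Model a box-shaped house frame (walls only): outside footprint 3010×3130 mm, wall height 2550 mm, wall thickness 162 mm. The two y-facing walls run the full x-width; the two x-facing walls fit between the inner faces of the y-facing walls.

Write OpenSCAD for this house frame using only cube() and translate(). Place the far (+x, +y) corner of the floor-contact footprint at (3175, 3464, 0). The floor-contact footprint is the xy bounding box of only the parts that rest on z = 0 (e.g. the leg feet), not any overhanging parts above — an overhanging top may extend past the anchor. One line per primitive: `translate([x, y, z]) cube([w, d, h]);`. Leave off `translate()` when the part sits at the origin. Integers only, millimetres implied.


translate([165, 334, 0]) cube([3010, 162, 2550]);
translate([165, 3302, 0]) cube([3010, 162, 2550]);
translate([165, 496, 0]) cube([162, 2806, 2550]);
translate([3013, 496, 0]) cube([162, 2806, 2550]);


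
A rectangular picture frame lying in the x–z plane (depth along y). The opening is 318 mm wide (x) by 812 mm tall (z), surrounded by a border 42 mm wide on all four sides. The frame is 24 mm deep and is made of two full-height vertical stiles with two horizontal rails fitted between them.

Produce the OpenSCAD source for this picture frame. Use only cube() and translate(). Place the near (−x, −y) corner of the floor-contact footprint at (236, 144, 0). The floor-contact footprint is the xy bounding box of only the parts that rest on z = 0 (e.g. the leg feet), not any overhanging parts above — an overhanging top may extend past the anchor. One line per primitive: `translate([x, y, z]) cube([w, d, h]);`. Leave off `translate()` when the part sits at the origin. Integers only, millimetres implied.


translate([236, 144, 0]) cube([42, 24, 896]);
translate([596, 144, 0]) cube([42, 24, 896]);
translate([278, 144, 0]) cube([318, 24, 42]);
translate([278, 144, 854]) cube([318, 24, 42]);


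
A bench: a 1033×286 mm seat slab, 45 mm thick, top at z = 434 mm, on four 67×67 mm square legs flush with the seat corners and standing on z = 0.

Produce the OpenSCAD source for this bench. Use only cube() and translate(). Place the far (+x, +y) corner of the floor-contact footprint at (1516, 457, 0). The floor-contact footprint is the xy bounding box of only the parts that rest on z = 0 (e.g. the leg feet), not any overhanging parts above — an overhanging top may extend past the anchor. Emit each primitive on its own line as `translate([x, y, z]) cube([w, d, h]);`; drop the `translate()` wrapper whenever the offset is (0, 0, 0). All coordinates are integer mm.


translate([483, 171, 389]) cube([1033, 286, 45]);
translate([483, 171, 0]) cube([67, 67, 389]);
translate([483, 390, 0]) cube([67, 67, 389]);
translate([1449, 171, 0]) cube([67, 67, 389]);
translate([1449, 390, 0]) cube([67, 67, 389]);


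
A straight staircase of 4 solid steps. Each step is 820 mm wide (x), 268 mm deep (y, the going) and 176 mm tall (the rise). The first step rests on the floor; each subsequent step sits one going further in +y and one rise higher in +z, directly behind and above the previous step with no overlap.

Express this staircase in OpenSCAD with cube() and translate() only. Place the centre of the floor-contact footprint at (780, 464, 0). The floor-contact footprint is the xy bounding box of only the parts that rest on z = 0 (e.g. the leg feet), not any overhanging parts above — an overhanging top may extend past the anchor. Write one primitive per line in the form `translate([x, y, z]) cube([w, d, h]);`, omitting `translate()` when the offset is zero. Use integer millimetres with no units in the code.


translate([370, 330, 0]) cube([820, 268, 176]);
translate([370, 598, 176]) cube([820, 268, 176]);
translate([370, 866, 352]) cube([820, 268, 176]);
translate([370, 1134, 528]) cube([820, 268, 176]);


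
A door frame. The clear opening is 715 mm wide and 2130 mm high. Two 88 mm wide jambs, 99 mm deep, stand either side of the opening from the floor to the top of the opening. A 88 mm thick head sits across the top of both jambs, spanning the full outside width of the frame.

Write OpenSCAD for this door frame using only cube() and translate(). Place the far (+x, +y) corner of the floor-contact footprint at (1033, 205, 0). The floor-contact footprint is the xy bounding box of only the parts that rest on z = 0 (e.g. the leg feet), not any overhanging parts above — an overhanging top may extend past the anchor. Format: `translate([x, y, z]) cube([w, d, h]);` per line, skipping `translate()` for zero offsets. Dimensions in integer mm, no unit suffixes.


translate([142, 106, 0]) cube([88, 99, 2130]);
translate([945, 106, 0]) cube([88, 99, 2130]);
translate([142, 106, 2130]) cube([891, 99, 88]);


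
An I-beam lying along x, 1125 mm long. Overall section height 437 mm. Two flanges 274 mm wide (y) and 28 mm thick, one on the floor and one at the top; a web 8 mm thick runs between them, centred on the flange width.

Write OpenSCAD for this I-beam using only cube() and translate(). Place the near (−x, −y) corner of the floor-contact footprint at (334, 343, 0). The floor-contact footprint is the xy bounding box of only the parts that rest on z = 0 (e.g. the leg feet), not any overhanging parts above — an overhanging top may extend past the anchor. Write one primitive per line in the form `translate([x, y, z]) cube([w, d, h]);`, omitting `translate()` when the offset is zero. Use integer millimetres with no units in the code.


translate([334, 343, 0]) cube([1125, 274, 28]);
translate([334, 476, 28]) cube([1125, 8, 381]);
translate([334, 343, 409]) cube([1125, 274, 28]);


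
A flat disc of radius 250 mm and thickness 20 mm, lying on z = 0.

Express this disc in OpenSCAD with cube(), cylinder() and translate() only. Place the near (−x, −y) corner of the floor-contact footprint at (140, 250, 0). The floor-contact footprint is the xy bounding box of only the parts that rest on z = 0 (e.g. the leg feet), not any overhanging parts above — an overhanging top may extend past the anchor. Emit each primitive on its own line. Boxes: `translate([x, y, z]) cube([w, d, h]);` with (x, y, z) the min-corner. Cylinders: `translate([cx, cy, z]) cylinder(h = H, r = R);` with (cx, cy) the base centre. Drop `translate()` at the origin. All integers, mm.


translate([390, 500, 0]) cylinder(h = 20, r = 250);


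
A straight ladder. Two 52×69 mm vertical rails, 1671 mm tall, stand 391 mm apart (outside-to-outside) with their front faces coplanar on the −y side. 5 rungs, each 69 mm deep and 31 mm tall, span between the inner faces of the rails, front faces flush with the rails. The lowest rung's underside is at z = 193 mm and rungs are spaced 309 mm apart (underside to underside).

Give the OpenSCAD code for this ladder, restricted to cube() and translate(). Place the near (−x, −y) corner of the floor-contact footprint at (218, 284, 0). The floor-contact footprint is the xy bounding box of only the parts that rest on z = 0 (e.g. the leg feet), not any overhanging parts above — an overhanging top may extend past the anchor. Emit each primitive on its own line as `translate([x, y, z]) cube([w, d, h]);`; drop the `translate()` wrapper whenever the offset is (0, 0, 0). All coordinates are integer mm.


translate([218, 284, 0]) cube([52, 69, 1671]);
translate([557, 284, 0]) cube([52, 69, 1671]);
translate([270, 284, 193]) cube([287, 69, 31]);
translate([270, 284, 502]) cube([287, 69, 31]);
translate([270, 284, 811]) cube([287, 69, 31]);
translate([270, 284, 1120]) cube([287, 69, 31]);
translate([270, 284, 1429]) cube([287, 69, 31]);


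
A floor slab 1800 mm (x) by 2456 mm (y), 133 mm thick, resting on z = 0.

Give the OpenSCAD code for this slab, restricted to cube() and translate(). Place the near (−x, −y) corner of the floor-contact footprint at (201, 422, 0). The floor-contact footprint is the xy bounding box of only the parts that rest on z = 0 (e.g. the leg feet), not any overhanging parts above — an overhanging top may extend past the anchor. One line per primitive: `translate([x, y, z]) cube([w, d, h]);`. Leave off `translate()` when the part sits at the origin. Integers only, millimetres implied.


translate([201, 422, 0]) cube([1800, 2456, 133]);


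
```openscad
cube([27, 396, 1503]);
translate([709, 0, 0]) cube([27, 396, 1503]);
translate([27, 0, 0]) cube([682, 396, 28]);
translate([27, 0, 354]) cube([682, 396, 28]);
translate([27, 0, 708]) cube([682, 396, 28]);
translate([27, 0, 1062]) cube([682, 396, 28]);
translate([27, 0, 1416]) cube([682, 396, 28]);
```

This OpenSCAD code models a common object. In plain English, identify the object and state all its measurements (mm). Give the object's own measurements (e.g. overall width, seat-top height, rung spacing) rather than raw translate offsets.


An open bookshelf. Two side panels, each 27 mm thick, 396 mm deep and 1503 mm tall, stand 736 mm apart (outside-to-outside). Between them sit 5 shelves, each 28 mm thick and 396 mm deep, spanning the full gap between the sides. The bottom shelf rests on the floor (its underside at z = 0) and the clear gap between one shelf's top and the next shelf's underside is 326 mm.


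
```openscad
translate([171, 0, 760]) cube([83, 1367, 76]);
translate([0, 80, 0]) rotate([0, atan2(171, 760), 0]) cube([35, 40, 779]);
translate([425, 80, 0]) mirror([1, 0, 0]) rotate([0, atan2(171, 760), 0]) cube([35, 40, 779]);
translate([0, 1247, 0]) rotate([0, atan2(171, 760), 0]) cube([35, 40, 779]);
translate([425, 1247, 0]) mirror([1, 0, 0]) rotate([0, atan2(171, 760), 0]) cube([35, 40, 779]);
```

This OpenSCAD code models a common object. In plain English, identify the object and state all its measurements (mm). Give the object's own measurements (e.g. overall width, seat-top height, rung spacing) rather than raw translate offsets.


A sawhorse. A 83×1367×76 mm beam (x, y, z) sits on two A-frame leg pairs. Each pair is two raked legs of 35×40 mm section (40 mm along y) splaying symmetrically in x. Each leg rises 760 mm vertically over 171 mm of horizontal reach and is 779 mm long along its own axis. Every leg's outer bottom edge rests on the floor and its outer top edge meets a bottom edge of the beam — the left legs (tilting toward +x) meet the beam's −x bottom edge, the right legs (their mirror images, tilting toward −x) meet its +x bottom edge — so the leg tops tuck under the beam, the beam's underside is 760 mm above the floor, and the feet are 425 mm apart outside-to-outside with the beam centred between them. The two leg pairs are set in 80 mm from either end of the beam.


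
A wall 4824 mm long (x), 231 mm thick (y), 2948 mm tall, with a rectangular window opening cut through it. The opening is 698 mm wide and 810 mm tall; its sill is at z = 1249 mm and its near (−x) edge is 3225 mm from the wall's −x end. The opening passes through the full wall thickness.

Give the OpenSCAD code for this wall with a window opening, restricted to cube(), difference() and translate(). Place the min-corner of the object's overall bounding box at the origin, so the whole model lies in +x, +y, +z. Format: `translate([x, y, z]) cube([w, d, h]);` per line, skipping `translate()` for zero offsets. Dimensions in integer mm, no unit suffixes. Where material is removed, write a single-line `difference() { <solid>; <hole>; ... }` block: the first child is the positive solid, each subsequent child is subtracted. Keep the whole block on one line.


difference() { cube([4824, 231, 2948]); translate([3225, 0, 1249]) cube([698, 231, 810]); }


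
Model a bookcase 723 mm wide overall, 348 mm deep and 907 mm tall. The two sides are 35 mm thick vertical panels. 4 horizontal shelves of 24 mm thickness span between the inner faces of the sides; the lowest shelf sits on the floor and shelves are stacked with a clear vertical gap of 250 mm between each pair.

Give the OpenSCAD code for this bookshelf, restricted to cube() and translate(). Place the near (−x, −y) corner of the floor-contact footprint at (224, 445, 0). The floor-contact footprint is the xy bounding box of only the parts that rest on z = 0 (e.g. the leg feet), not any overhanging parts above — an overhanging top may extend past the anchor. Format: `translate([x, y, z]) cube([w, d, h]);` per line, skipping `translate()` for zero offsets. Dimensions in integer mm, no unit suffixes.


translate([224, 445, 0]) cube([35, 348, 907]);
translate([912, 445, 0]) cube([35, 348, 907]);
translate([259, 445, 0]) cube([653, 348, 24]);
translate([259, 445, 274]) cube([653, 348, 24]);
translate([259, 445, 548]) cube([653, 348, 24]);
translate([259, 445, 822]) cube([653, 348, 24]);


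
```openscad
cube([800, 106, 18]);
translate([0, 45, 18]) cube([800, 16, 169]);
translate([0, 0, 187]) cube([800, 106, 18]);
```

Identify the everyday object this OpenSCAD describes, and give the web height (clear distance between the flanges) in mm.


An I-beam. The web height is 169 mm.

Two wide flanges with a thin centred web — an I-beam. Overall 205 mm minus two 18 mm flanges gives a web of 205 − 2·18 = 169 mm.


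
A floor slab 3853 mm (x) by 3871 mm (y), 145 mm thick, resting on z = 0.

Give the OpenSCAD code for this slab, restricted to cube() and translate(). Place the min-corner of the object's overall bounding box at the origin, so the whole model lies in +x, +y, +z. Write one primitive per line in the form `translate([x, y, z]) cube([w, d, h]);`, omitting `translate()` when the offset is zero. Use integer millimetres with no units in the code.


cube([3853, 3871, 145]);


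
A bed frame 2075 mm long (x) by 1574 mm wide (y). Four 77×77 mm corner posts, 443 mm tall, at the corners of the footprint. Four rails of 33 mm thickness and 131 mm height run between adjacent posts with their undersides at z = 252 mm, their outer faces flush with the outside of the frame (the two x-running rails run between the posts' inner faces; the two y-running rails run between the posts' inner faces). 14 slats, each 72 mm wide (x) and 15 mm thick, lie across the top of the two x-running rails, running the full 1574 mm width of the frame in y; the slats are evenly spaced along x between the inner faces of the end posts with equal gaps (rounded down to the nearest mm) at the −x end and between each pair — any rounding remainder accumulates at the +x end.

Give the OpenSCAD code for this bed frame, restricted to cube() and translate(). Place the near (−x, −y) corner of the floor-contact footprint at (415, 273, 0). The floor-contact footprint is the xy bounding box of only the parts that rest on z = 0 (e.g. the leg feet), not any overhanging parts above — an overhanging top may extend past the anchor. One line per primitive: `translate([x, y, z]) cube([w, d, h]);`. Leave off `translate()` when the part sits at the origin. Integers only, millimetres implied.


translate([415, 273, 0]) cube([77, 77, 443]);
translate([415, 1770, 0]) cube([77, 77, 443]);
translate([2413, 273, 0]) cube([77, 77, 443]);
translate([2413, 1770, 0]) cube([77, 77, 443]);
translate([492, 273, 252]) cube([1921, 33, 131]);
translate([492, 1814, 252]) cube([1921, 33, 131]);
translate([415, 350, 252]) cube([33, 1420, 131]);
translate([2457, 350, 252]) cube([33, 1420, 131]);
translate([552, 273, 383]) cube([72, 1574, 15]);
translate([684, 273, 383]) cube([72, 1574, 15]);
translate([816, 273, 383]) cube([72, 1574, 15]);
translate([948, 273, 383]) cube([72, 1574, 15]);
translate([1080, 273, 383]) cube([72, 1574, 15]);
translate([1212, 273, 383]) cube([72, 1574, 15]);
translate([1344, 273, 383]) cube([72, 1574, 15]);
translate([1476, 273, 383]) cube([72, 1574, 15]);
translate([1608, 273, 383]) cube([72, 1574, 15]);
translate([1740, 273, 383]) cube([72, 1574, 15]);
translate([1872, 273, 383]) cube([72, 1574, 15]);
translate([2004, 273, 383]) cube([72, 1574, 15]);
translate([2136, 273, 383]) cube([72, 1574, 15]);
translate([2268, 273, 383]) cube([72, 1574, 15]);


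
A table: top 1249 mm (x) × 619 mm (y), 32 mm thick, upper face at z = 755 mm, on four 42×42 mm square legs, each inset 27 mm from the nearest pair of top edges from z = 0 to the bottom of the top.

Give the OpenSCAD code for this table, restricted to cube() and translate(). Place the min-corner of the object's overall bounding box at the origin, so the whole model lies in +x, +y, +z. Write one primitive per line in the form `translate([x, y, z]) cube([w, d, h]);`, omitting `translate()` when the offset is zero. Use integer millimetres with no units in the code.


// leg_h = 755 - 32 = 723
translate([0, 0, 723]) cube([1249, 619, 32]);
translate([27, 27, 0]) cube([42, 42, 723]);
translate([1180, 27, 0]) cube([42, 42, 723]);
translate([27, 550, 0]) cube([42, 42, 723]);
translate([1180, 550, 0]) cube([42, 42, 723]);


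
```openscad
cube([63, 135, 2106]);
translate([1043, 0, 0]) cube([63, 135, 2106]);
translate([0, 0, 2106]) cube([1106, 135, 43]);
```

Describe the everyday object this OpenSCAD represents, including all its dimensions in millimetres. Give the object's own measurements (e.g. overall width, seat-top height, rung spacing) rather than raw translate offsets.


A door frame. The clear opening is 980 mm wide and 2106 mm high. Two 63 mm wide jambs, 135 mm deep, stand either side of the opening from the floor to the top of the opening. A 43 mm thick head sits across the top of both jambs, spanning the full outside width of the frame.


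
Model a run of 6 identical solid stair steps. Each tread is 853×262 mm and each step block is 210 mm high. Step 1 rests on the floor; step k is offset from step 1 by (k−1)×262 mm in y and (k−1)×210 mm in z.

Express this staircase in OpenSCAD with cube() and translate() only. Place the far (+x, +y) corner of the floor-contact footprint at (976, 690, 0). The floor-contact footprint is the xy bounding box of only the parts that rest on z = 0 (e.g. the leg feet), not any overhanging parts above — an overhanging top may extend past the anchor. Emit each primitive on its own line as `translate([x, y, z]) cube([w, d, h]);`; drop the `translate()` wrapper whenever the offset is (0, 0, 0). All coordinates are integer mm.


translate([123, 428, 0]) cube([853, 262, 210]);
translate([123, 690, 210]) cube([853, 262, 210]);
translate([123, 952, 420]) cube([853, 262, 210]);
translate([123, 1214, 630]) cube([853, 262, 210]);
translate([123, 1476, 840]) cube([853, 262, 210]);
translate([123, 1738, 1050]) cube([853, 262, 210]);


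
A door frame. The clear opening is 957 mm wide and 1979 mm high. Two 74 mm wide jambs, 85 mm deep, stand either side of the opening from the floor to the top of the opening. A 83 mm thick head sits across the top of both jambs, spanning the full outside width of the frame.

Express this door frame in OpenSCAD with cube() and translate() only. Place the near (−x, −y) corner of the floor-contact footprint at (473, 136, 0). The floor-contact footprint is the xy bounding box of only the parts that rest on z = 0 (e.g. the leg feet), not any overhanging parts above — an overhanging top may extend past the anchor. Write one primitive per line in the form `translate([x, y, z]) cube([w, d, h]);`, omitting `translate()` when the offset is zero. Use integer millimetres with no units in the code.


translate([473, 136, 0]) cube([74, 85, 1979]);
translate([1504, 136, 0]) cube([74, 85, 1979]);
translate([473, 136, 1979]) cube([1105, 85, 83]);


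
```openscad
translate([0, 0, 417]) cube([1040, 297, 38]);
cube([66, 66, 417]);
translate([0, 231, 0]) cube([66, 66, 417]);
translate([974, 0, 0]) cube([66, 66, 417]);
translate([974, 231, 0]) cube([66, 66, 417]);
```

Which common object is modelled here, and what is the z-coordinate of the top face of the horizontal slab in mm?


A bench. The seat-top height is 455 mm.

A long slab on four corner posts — a bench. The slab sits at z = 417 with thickness 38, so the top is 417 + 38 = 455 mm.


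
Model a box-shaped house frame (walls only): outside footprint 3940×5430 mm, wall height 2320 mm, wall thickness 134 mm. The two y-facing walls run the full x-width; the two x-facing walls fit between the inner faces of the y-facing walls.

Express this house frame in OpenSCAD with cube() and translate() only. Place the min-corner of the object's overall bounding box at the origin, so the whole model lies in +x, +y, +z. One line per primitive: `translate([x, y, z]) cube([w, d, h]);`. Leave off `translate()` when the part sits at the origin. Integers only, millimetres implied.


cube([3940, 134, 2320]);
translate([0, 5296, 0]) cube([3940, 134, 2320]);
translate([0, 134, 0]) cube([134, 5162, 2320]);
translate([3806, 134, 0]) cube([134, 5162, 2320]);


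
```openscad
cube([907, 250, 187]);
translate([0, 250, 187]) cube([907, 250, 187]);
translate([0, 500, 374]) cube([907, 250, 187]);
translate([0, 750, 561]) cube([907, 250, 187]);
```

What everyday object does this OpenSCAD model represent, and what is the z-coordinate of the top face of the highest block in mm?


A staircase. The total rise is 748 mm.

4 identical blocks, each offset up and back from the previous — a staircase. Each step is 187 mm tall and there are 4 of them, so the total rise is 4 × 187 = 748 mm.


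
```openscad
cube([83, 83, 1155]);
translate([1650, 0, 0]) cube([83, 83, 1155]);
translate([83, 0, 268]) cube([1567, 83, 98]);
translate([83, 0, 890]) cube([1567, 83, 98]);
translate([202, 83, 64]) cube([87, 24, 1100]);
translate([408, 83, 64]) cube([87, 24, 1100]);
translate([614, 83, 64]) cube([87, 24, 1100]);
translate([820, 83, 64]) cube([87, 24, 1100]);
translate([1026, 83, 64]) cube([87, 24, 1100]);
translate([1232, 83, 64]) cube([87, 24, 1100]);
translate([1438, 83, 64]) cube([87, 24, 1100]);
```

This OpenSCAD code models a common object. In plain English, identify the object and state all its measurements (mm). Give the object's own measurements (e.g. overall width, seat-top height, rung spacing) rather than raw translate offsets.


A fence section. Two 83×83 mm posts, 1155 mm tall, stand on the floor with a clear span of 1567 mm between their inner faces. Two horizontal rails of 83×98 mm section span the gap between the posts with their undersides at z = 268 mm and z = 890 mm, flush with the posts' −y face. 7 pickets, each 87 mm wide, 24 mm thick and 1100 mm tall, are fixed to the +y face of the rails with their bottoms at z = 64 mm, spaced across the span with a 119 mm gap after the −x post and between neighbouring pickets, with 125 mm left before the +x post.
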